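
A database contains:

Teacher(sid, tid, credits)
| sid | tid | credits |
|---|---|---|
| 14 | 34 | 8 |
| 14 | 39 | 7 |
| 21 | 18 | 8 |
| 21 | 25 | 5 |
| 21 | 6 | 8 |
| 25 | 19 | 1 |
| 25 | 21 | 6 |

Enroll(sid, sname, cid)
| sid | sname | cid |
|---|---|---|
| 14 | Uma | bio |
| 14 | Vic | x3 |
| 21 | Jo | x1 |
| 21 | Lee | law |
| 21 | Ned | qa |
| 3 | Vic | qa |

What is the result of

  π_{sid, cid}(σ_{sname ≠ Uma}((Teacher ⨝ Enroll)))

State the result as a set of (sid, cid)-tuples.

Natural join on sid: {(14, 34, 8, Uma, bio), (14, 34, 8, Vic, x3), (14, 39, 7, Uma, bio), (14, 39, 7, Vic, x3), (21, 18, 8, Jo, x1), (21, 18, 8, Lee, law), (21, 18, 8, Ned, qa), (21, 25, 5, Jo, x1), (21, 25, 5, Lee, law), (21, 25, 5, Ned, qa), (21, 6, 8, Jo, x1), (21, 6, 8, Lee, law), (21, 6, 8, Ned, qa)}
Apply σ_{sname ≠ Uma}; surviving tuples: {(14, 34, 8, Vic, x3), (14, 39, 7, Vic, x3), (21, 18, 8, Jo, x1), (21, 18, 8, Lee, law), (21, 18, 8, Ned, qa), (21, 25, 5, Jo, x1), (21, 25, 5, Lee, law), (21, 25, 5, Ned, qa), (21, 6, 8, Jo, x1), (21, 6, 8, Lee, law), (21, 6, 8, Ned, qa)}
Keep only column(s) sid, cid (7 duplicate(s) eliminated): {(14, x3), (21, law), (21, qa), (21, x1)}

{(14, x3), (21, law), (21, qa), (21, x1)}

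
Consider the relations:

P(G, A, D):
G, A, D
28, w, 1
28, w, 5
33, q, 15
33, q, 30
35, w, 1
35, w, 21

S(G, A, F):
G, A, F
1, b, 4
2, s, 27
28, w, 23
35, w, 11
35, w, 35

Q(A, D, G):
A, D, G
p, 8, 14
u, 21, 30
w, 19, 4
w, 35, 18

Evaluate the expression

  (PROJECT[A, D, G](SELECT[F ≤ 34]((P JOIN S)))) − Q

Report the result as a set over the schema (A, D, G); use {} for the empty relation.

P ⋈ S (natural join on G, A): {(28, w, 1, 23), (28, w, 5, 23), (35, w, 1, 11), (35, w, 1, 35), (35, w, 21, 11), (35, w, 21, 35)}
Selection F ≤ 34: {(28, w, 1, 23), (28, w, 5, 23), (35, w, 1, 11), (35, w, 21, 11)}
π[A, D, G]: project onto (A, D, G) → {(w, 1, 28), (w, 1, 35), (w, 21, 35), (w, 5, 28)}
Set difference of the two operands is {(w, 1, 28), (w, 1, 35), (w, 21, 35), (w, 5, 28)}.

{(w, 1, 28), (w, 1, 35), (w, 21, 35), (w, 5, 28)}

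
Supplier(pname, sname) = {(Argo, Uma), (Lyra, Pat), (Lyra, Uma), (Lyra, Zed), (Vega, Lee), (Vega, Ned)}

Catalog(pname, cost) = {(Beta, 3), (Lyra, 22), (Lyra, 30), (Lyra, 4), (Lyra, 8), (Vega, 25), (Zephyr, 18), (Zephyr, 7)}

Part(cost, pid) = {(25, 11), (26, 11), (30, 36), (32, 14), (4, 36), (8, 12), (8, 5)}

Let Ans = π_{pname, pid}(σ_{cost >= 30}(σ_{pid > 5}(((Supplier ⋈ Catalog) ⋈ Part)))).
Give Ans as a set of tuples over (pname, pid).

{(Lyra, 36)}

Joining Supplier and Catalog on pname yields {(Lyra, Pat, 22), (Lyra, Pat, 30), (Lyra, Pat, 4), (Lyra, Pat, 8), (Lyra, Uma, 22), (Lyra, Uma, 30), (Lyra, Uma, 4), (Lyra, Uma, 8), (Lyra, Zed, 22), (Lyra, Zed, 30), (Lyra, Zed, 4), (Lyra, Zed, 8), (Vega, Lee, 25), (Vega, Ned, 25)}.
Joining (Supplier ⋈ Catalog) and Part on cost yields {(Lyra, Pat, 30, 36), (Lyra, Pat, 4, 36), (Lyra, Pat, 8, 12), (Lyra, Pat, 8, 5), (Lyra, Uma, 30, 36), (Lyra, Uma, 4, 36), (Lyra, Uma, 8, 12), (Lyra, Uma, 8, 5), (Lyra, Zed, 30, 36), (Lyra, Zed, 4, 36), (Lyra, Zed, 8, 12), (Lyra, Zed, 8, 5), (Vega, Lee, 25, 11), (Vega, Ned, 25, 11)}.
Apply σ_{pid > 5}; surviving tuples: {(Lyra, Pat, 30, 36), (Lyra, Pat, 4, 36), (Lyra, Pat, 8, 12), (Lyra, Uma, 30, 36), (Lyra, Uma, 4, 36), (Lyra, Uma, 8, 12), (Lyra, Zed, 30, 36), (Lyra, Zed, 4, 36), (Lyra, Zed, 8, 12), (Vega, Lee, 25, 11), (Vega, Ned, 25, 11)}
Apply σ_{cost >= 30}; surviving tuples: {(Lyra, Pat, 30, 36), (Lyra, Uma, 30, 36), (Lyra, Zed, 30, 36)}
π[pname, pid]: project onto (pname, pid) (2 duplicate(s) eliminated) → {(Lyra, 36)}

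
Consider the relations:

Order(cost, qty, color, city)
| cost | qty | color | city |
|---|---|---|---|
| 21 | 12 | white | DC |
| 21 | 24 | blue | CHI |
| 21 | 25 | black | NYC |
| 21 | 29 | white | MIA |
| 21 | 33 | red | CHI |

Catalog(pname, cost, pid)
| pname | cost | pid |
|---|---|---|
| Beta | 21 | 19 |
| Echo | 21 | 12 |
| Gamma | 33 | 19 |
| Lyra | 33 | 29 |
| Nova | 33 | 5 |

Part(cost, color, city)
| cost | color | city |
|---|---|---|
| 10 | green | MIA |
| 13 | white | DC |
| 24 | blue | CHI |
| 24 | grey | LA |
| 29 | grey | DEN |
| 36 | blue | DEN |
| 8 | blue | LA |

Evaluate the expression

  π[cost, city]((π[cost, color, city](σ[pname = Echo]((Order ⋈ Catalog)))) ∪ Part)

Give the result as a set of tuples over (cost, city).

{(10, MIA), (13, DC), (21, CHI), (21, DC), (21, MIA), (21, NYC), (24, CHI), (24, LA), (29, DEN), (36, DEN), (8, LA)}

Order ⋈ Catalog (natural join on cost): {(21, 12, white, DC, Beta, 19), (21, 12, white, DC, Echo, 12), (21, 24, blue, CHI, Beta, 19), (21, 24, blue, CHI, Echo, 12), (21, 25, black, NYC, Beta, 19), (21, 25, black, NYC, Echo, 12), (21, 29, white, MIA, Beta, 19), (21, 29, white, MIA, Echo, 12), (21, 33, red, CHI, Beta, 19), (21, 33, red, CHI, Echo, 12)}
Apply σ_{pname = Echo}; surviving tuples: {(21, 12, white, DC, Echo, 12), (21, 24, blue, CHI, Echo, 12), (21, 25, black, NYC, Echo, 12), (21, 29, white, MIA, Echo, 12), (21, 33, red, CHI, Echo, 12)}
π_{cost, color, city} gives {(21, black, NYC), (21, blue, CHI), (21, red, CHI), (21, white, DC), (21, white, MIA)}.
Set union of the two operands is {(10, green, MIA), (13, white, DC), (21, black, NYC), (21, blue, CHI), (21, red, CHI), (21, white, DC), (21, white, MIA), (24, blue, CHI), (24, grey, LA), (29, grey, DEN), (36, blue, DEN), (8, blue, LA)}.
π_{cost, city} gives {(10, MIA), (13, DC), (21, CHI), (21, DC), (21, MIA), (21, NYC), (24, CHI), (24, LA), (29, DEN), (36, DEN), (8, LA)} (1 duplicate(s) eliminated).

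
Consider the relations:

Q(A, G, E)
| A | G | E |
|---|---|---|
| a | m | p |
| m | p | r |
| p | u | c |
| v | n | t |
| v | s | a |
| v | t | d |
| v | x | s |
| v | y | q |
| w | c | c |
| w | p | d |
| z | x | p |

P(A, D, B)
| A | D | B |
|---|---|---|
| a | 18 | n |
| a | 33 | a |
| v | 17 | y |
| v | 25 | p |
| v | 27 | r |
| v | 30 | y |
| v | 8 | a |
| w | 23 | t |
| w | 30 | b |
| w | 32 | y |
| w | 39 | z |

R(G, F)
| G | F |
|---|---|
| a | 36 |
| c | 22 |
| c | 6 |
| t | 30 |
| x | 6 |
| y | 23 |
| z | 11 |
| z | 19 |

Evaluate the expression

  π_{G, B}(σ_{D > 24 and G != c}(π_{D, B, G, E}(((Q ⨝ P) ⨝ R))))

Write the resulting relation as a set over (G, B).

{(t, p), (t, r), (t, y), (x, p), (x, r), (x, y), (y, p), (y, r), (y, y)}

Natural join on A: {(a, m, p, 18, n), (a, m, p, 33, a), (v, n, t, 17, y), (v, n, t, 25, p), (v, n, t, 27, r), (v, n, t, 30, y), (v, n, t, 8, a), (v, s, a, 17, y), (v, s, a, 25, p), (v, s, a, 27, r), (v, s, a, 30, y), (v, s, a, 8, a), (v, t, d, 17, y), (v, t, d, 25, p), (v, t, d, 27, r), (v, t, d, 30, y), (v, t, d, 8, a), (v, x, s, 17, y), (v, x, s, 25, p), (v, x, s, 27, r), (v, x, s, 30, y), (v, x, s, 8, a), (v, y, q, 17, y), (v, y, q, 25, p), (v, y, q, 27, r), (v, y, q, 30, y), (v, y, q, 8, a), (w, c, c, 23, t), (w, c, c, 30, b), (w, c, c, 32, y), (w, c, c, 39, z), (w, p, d, 23, t), (w, p, d, 30, b), (w, p, d, 32, y), (w, p, d, 39, z)}
Natural join on G: {(v, t, d, 17, y, 30), (v, t, d, 25, p, 30), (v, t, d, 27, r, 30), (v, t, d, 30, y, 30), (v, t, d, 8, a, 30), (v, x, s, 17, y, 6), (v, x, s, 25, p, 6), (v, x, s, 27, r, 6), (v, x, s, 30, y, 6), (v, x, s, 8, a, 6), (v, y, q, 17, y, 23), (v, y, q, 25, p, 23), (v, y, q, 27, r, 23), (v, y, q, 30, y, 23), (v, y, q, 8, a, 23), (w, c, c, 23, t, 22), (w, c, c, 23, t, 6), (w, c, c, 30, b, 22), (w, c, c, 30, b, 6), (w, c, c, 32, y, 22), (w, c, c, 32, y, 6), (w, c, c, 39, z, 22), (w, c, c, 39, z, 6)}
Projecting to D, B, G, E (4 duplicate(s) eliminated): {(17, y, t, d), (17, y, x, s), (17, y, y, q), (23, t, c, c), (25, p, t, d), (25, p, x, s), (25, p, y, q), (27, r, t, d), (27, r, x, s), (27, r, y, q), (30, b, c, c), (30, y, t, d), (30, y, x, s), (30, y, y, q), (32, y, c, c), (39, z, c, c), (8, a, t, d), (8, a, x, s), (8, a, y, q)}
Filtering on D > 24 and G != c leaves {(25, p, t, d), (25, p, x, s), (25, p, y, q), (27, r, t, d), (27, r, x, s), (27, r, y, q), (30, y, t, d), (30, y, x, s), (30, y, y, q)}.
Projecting to G, B: {(t, p), (t, r), (t, y), (x, p), (x, r), (x, y), (y, p), (y, r), (y, y)}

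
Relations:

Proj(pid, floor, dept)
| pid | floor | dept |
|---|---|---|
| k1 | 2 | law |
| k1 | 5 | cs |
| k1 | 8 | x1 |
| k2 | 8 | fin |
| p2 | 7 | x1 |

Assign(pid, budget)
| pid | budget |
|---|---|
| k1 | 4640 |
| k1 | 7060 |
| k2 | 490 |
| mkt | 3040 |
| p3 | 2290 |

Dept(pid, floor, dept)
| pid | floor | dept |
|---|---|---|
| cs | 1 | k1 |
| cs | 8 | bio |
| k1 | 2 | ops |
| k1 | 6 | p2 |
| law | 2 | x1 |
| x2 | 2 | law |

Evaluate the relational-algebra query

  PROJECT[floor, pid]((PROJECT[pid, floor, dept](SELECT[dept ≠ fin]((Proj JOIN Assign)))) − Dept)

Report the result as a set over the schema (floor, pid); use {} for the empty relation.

Proj ⋈ Assign (natural join on pid): {(k1, 2, law, 4640), (k1, 2, law, 7060), (k1, 5, cs, 4640), (k1, 5, cs, 7060), (k1, 8, x1, 4640), (k1, 8, x1, 7060), (k2, 8, fin, 490)}
σ[dept ≠ fin]: keep tuples satisfying dept ≠ fin → {(k1, 2, law, 4640), (k1, 2, law, 7060), (k1, 5, cs, 4640), (k1, 5, cs, 7060), (k1, 8, x1, 4640), (k1, 8, x1, 7060)}
Keep only column(s) pid, floor, dept (3 duplicate(s) eliminated): {(k1, 2, law), (k1, 5, cs), (k1, 8, x1)}
Set difference of the two operands is {(k1, 2, law), (k1, 5, cs), (k1, 8, x1)}.
Keep only column(s) floor, pid: {(2, k1), (5, k1), (8, k1)}

{(2, k1), (5, k1), (8, k1)}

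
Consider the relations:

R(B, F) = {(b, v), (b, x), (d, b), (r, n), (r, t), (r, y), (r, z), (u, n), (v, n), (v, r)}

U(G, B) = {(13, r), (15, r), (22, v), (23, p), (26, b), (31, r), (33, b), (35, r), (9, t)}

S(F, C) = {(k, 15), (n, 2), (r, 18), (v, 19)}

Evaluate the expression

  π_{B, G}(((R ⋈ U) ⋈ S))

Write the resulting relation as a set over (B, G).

Joining R and U on B yields {(b, v, 26), (b, v, 33), (b, x, 26), (b, x, 33), (r, n, 13), (r, n, 15), (r, n, 31), (r, n, 35), (r, t, 13), (r, t, 15), (r, t, 31), (r, t, 35), (r, y, 13), (r, y, 15), (r, y, 31), (r, y, 35), (r, z, 13), (r, z, 15), (r, z, 31), (r, z, 35), (v, n, 22), (v, r, 22)}.
Joining (R ⋈ U) and S on F yields {(b, v, 26, 19), (b, v, 33, 19), (r, n, 13, 2), (r, n, 15, 2), (r, n, 31, 2), (r, n, 35, 2), (v, n, 22, 2), (v, r, 22, 18)}.
Keep only column(s) B, G (1 duplicate(s) eliminated): {(b, 26), (b, 33), (r, 13), (r, 15), (r, 31), (r, 35), (v, 22)}

{(b, 26), (b, 33), (r, 13), (r, 15), (r, 31), (r, 35), (v, 22)}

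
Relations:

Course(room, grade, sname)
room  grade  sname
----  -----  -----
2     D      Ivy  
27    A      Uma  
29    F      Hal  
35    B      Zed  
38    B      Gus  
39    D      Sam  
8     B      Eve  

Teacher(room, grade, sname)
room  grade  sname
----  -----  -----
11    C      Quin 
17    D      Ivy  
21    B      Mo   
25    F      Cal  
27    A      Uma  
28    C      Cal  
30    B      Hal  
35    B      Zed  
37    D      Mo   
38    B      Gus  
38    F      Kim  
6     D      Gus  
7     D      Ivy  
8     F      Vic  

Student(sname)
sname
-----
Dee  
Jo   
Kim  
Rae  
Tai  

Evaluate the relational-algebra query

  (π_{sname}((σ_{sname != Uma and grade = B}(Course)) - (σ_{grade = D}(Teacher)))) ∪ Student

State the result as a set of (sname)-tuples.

Selection sname != Uma and grade = B: {(35, B, Zed), (38, B, Gus), (8, B, Eve)}
Selection grade = D: {(17, D, Ivy), (37, D, Mo), (6, D, Gus), (7, D, Ivy)}
Taking the difference: {(35, B, Zed), (38, B, Gus), (8, B, Eve)}
π[sname]: project onto (sname) → {Eve, Gus, Zed}
Taking the union: {Dee, Eve, Gus, Jo, Kim, Rae, Tai, Zed}

{Dee, Eve, Gus, Jo, Kim, Rae, Tai, Zed}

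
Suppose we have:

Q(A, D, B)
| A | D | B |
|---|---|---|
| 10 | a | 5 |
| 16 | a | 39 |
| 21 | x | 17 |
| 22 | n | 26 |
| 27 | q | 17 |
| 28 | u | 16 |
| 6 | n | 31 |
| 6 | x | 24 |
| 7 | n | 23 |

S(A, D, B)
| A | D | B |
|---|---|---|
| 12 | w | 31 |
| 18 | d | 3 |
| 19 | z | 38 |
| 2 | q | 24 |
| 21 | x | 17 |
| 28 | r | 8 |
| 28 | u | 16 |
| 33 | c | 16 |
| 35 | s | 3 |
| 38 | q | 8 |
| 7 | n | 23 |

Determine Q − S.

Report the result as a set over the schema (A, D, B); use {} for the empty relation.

{(10, a, 5), (16, a, 39), (22, n, 26), (27, q, 17), (6, n, 31), (6, x, 24)}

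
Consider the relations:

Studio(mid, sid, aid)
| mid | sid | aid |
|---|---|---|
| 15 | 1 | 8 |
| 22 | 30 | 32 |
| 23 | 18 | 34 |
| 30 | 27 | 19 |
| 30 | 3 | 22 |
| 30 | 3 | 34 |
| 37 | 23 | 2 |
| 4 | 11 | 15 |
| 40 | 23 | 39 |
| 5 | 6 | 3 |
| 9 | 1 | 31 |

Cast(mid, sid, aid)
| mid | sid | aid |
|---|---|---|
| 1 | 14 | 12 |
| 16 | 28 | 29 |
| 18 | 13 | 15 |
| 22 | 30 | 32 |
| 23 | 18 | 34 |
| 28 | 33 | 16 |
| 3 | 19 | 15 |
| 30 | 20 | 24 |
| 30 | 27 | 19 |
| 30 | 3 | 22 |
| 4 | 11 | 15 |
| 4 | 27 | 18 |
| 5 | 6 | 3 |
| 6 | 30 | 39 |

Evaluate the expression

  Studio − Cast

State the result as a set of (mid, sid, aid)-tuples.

Taking the difference: {(15, 1, 8), (30, 3, 34), (37, 23, 2), (40, 23, 39), (9, 1, 31)}

{(15, 1, 8), (30, 3, 34), (37, 23, 2), (40, 23, 39), (9, 1, 31)}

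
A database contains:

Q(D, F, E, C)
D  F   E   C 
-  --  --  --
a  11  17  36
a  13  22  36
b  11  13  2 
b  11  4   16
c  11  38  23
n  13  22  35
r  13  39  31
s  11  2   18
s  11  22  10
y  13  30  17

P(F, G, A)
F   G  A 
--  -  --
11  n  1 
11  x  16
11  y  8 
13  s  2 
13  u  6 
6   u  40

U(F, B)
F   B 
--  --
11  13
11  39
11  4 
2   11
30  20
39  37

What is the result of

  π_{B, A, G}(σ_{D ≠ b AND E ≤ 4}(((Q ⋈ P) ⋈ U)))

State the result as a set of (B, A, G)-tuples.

Natural join on F: {(a, 11, 17, 36, n, 1), (a, 11, 17, 36, x, 16), (a, 11, 17, 36, y, 8), (a, 13, 22, 36, s, 2), (a, 13, 22, 36, u, 6), (b, 11, 13, 2, n, 1), (b, 11, 13, 2, x, 16), (b, 11, 13, 2, y, 8), (b, 11, 4, 16, n, 1), (b, 11, 4, 16, x, 16), (b, 11, 4, 16, y, 8), (c, 11, 38, 23, n, 1), (c, 11, 38, 23, x, 16), (c, 11, 38, 23, y, 8), (n, 13, 22, 35, s, 2), (n, 13, 22, 35, u, 6), (r, 13, 39, 31, s, 2), (r, 13, 39, 31, u, 6), (s, 11, 2, 18, n, 1), (s, 11, 2, 18, x, 16), (s, 11, 2, 18, y, 8), (s, 11, 22, 10, n, 1), (s, 11, 22, 10, x, 16), (s, 11, 22, 10, y, 8), (y, 13, 30, 17, s, 2), (y, 13, 30, 17, u, 6)}
Natural join on F: {(a, 11, 17, 36, n, 1, 13), (a, 11, 17, 36, n, 1, 39), (a, 11, 17, 36, n, 1, 4), (a, 11, 17, 36, x, 16, 13), (a, 11, 17, 36, x, 16, 39), (a, 11, 17, 36, x, 16, 4), (a, 11, 17, 36, y, 8, 13), (a, 11, 17, 36, y, 8, 39), (a, 11, 17, 36, y, 8, 4), (b, 11, 13, 2, n, 1, 13), (b, 11, 13, 2, n, 1, 39), (b, 11, 13, 2, n, 1, 4), (b, 11, 13, 2, x, 16, 13), (b, 11, 13, 2, x, 16, 39), (b, 11, 13, 2, x, 16, 4), (b, 11, 13, 2, y, 8, 13), (b, 11, 13, 2, y, 8, 39), (b, 11, 13, 2, y, 8, 4), (b, 11, 4, 16, n, 1, 13), (b, 11, 4, 16, n, 1, 39), (b, 11, 4, 16, n, 1, 4), (b, 11, 4, 16, x, 16, 13), (b, 11, 4, 16, x, 16, 39), (b, 11, 4, 16, x, 16, 4), (b, 11, 4, 16, y, 8, 13), (b, 11, 4, 16, y, 8, 39), (b, 11, 4, 16, y, 8, 4), (c, 11, 38, 23, n, 1, 13), (c, 11, 38, 23, n, 1, 39), (c, 11, 38, 23, n, 1, 4), (c, 11, 38, 23, x, 16, 13), (c, 11, 38, 23, x, 16, 39), (c, 11, 38, 23, x, 16, 4), (c, 11, 38, 23, y, 8, 13), (c, 11, 38, 23, y, 8, 39), (c, 11, 38, 23, y, 8, 4), (s, 11, 2, 18, n, 1, 13), (s, 11, 2, 18, n, 1, 39), (s, 11, 2, 18, n, 1, 4), (s, 11, 2, 18, x, 16, 13), (s, 11, 2, 18, x, 16, 39), (s, 11, 2, 18, x, 16, 4), (s, 11, 2, 18, y, 8, 13), (s, 11, 2, 18, y, 8, 39), (s, 11, 2, 18, y, 8, 4), (s, 11, 22, 10, n, 1, 13), (s, 11, 22, 10, n, 1, 39), (s, 11, 22, 10, n, 1, 4), (s, 11, 22, 10, x, 16, 13), (s, 11, 22, 10, x, 16, 39), (s, 11, 22, 10, x, 16, 4), (s, 11, 22, 10, y, 8, 13), (s, 11, 22, 10, y, 8, 39), (s, 11, 22, 10, y, 8, 4)}
σ[D ≠ b AND E ≤ 4]: keep tuples satisfying D ≠ b AND E ≤ 4 → {(s, 11, 2, 18, n, 1, 13), (s, 11, 2, 18, n, 1, 39), (s, 11, 2, 18, n, 1, 4), (s, 11, 2, 18, x, 16, 13), (s, 11, 2, 18, x, 16, 39), (s, 11, 2, 18, x, 16, 4), (s, 11, 2, 18, y, 8, 13), (s, 11, 2, 18, y, 8, 39), (s, 11, 2, 18, y, 8, 4)}
Keep only column(s) B, A, G: {(13, 1, n), (13, 16, x), (13, 8, y), (39, 1, n), (39, 16, x), (39, 8, y), (4, 1, n), (4, 16, x), (4, 8, y)}

{(13, 1, n), (13, 16, x), (13, 8, y), (39, 1, n), (39, 16, x), (39, 8, y), (4, 1, n), (4, 16, x), (4, 8, y)}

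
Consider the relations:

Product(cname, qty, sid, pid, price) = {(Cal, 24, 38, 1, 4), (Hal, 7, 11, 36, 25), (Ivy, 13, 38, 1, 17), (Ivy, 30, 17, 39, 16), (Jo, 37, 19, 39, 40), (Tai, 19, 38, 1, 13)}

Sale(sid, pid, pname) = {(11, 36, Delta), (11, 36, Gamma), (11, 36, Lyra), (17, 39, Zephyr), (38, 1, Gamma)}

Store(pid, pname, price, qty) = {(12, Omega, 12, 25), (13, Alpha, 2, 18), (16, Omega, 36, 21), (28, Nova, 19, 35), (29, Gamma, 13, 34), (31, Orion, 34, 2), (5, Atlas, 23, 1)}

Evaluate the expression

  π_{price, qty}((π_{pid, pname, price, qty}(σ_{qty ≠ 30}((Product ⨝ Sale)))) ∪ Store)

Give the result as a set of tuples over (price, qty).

Joining Product and Sale on sid, pid yields {(Cal, 24, 38, 1, 4, Gamma), (Hal, 7, 11, 36, 25, Delta), (Hal, 7, 11, 36, 25, Gamma), (Hal, 7, 11, 36, 25, Lyra), (Ivy, 13, 38, 1, 17, Gamma), (Ivy, 30, 17, 39, 16, Zephyr), (Tai, 19, 38, 1, 13, Gamma)}.
Apply σ_{qty ≠ 30}; surviving tuples: {(Cal, 24, 38, 1, 4, Gamma), (Hal, 7, 11, 36, 25, Delta), (Hal, 7, 11, 36, 25, Gamma), (Hal, 7, 11, 36, 25, Lyra), (Ivy, 13, 38, 1, 17, Gamma), (Tai, 19, 38, 1, 13, Gamma)}
π_{pid, pname, price, qty} gives {(1, Gamma, 13, 19), (1, Gamma, 17, 13), (1, Gamma, 4, 24), (36, Delta, 25, 7), (36, Gamma, 25, 7), (36, Lyra, 25, 7)}.
Taking the union: {(1, Gamma, 13, 19), (1, Gamma, 17, 13), (1, Gamma, 4, 24), (12, Omega, 12, 25), (13, Alpha, 2, 18), (16, Omega, 36, 21), (28, Nova, 19, 35), (29, Gamma, 13, 34), (31, Orion, 34, 2), (36, Delta, 25, 7), (36, Gamma, 25, 7), (36, Lyra, 25, 7), (5, Atlas, 23, 1)}
π_{price, qty} gives {(12, 25), (13, 19), (13, 34), (17, 13), (19, 35), (2, 18), (23, 1), (25, 7), (34, 2), (36, 21), (4, 24)} (2 duplicate(s) eliminated).

{(12, 25), (13, 19), (13, 34), (17, 13), (19, 35), (2, 18), (23, 1), (25, 7), (34, 2), (36, 21), (4, 24)}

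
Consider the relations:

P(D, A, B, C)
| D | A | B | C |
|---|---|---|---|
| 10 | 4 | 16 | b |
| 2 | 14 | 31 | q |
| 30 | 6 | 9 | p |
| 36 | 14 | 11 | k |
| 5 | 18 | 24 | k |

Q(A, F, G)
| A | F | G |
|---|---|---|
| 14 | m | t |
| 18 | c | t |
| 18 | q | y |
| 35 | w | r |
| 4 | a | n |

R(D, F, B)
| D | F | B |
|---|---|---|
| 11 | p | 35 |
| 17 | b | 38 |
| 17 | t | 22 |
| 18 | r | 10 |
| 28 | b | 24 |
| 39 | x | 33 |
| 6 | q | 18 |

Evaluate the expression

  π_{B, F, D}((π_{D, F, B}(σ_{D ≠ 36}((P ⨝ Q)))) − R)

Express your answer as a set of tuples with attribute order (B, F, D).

Joining P and Q on A yields {(10, 4, 16, b, a, n), (2, 14, 31, q, m, t), (36, 14, 11, k, m, t), (5, 18, 24, k, c, t), (5, 18, 24, k, q, y)}.
Selection D ≠ 36: {(10, 4, 16, b, a, n), (2, 14, 31, q, m, t), (5, 18, 24, k, c, t), (5, 18, 24, k, q, y)}
π_{D, F, B} gives {(10, a, 16), (2, m, 31), (5, c, 24), (5, q, 24)}.
Taking the difference: {(10, a, 16), (2, m, 31), (5, c, 24), (5, q, 24)}
π_{B, F, D} gives {(16, a, 10), (24, c, 5), (24, q, 5), (31, m, 2)}.

{(16, a, 10), (24, c, 5), (24, q, 5), (31, m, 2)}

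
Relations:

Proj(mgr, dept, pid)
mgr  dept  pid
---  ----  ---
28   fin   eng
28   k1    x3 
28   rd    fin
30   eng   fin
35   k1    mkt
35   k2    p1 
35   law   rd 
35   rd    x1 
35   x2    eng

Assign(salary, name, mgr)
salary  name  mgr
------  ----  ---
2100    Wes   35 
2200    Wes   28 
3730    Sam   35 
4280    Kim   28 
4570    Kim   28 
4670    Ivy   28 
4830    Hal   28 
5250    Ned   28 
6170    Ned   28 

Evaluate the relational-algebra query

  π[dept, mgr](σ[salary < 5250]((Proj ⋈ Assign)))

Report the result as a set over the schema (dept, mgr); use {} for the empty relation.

{(fin, 28), (k1, 28), (k1, 35), (k2, 35), (law, 35), (rd, 28), (rd, 35), (x2, 35)}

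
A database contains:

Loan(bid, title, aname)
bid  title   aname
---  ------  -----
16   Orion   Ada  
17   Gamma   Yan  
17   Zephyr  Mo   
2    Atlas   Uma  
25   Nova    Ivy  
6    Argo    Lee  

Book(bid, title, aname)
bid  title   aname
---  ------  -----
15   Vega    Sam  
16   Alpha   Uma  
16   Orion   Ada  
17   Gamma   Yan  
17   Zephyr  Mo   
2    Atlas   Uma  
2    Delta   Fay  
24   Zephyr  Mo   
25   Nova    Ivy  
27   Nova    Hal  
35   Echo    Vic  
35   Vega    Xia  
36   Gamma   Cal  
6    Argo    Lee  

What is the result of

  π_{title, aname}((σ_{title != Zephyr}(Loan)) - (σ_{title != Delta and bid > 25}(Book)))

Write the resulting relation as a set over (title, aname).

Selection title != Zephyr: {(16, Orion, Ada), (17, Gamma, Yan), (2, Atlas, Uma), (25, Nova, Ivy), (6, Argo, Lee)}
Selection title != Delta and bid > 25: {(27, Nova, Hal), (35, Echo, Vic), (35, Vega, Xia), (36, Gamma, Cal)}
Difference: {(16, Orion, Ada), (17, Gamma, Yan), (2, Atlas, Uma), (25, Nova, Ivy), (6, Argo, Lee)} with {(27, Nova, Hal), (35, Echo, Vic), (35, Vega, Xia), (36, Gamma, Cal)} → {(16, Orion, Ada), (17, Gamma, Yan), (2, Atlas, Uma), (25, Nova, Ivy), (6, Argo, Lee)}
π[title, aname]: project onto (title, aname) → {(Argo, Lee), (Atlas, Uma), (Gamma, Yan), (Nova, Ivy), (Orion, Ada)}

{(Argo, Lee), (Atlas, Uma), (Gamma, Yan), (Nova, Ivy), (Orion, Ada)}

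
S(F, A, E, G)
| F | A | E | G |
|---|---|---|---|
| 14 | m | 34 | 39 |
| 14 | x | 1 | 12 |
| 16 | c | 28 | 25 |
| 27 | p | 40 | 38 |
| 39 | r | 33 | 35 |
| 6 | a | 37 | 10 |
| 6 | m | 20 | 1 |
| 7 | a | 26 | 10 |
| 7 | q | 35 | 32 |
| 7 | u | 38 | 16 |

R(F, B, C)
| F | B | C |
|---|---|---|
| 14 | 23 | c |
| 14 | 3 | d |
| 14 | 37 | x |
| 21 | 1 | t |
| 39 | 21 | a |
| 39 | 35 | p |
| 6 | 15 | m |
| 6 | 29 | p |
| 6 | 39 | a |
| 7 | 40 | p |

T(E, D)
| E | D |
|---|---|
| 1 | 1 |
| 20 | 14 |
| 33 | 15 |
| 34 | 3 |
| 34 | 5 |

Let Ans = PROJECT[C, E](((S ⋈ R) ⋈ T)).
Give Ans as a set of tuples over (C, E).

{(a, 20), (a, 33), (c, 1), (c, 34), (d, 1), (d, 34), (m, 20), (p, 20), (p, 33), (x, 1), (x, 34)}

Joining S and R on F yields {(14, m, 34, 39, 23, c), (14, m, 34, 39, 3, d), (14, m, 34, 39, 37, x), (14, x, 1, 12, 23, c), (14, x, 1, 12, 3, d), (14, x, 1, 12, 37, x), (39, r, 33, 35, 21, a), (39, r, 33, 35, 35, p), (6, a, 37, 10, 15, m), (6, a, 37, 10, 29, p), (6, a, 37, 10, 39, a), (6, m, 20, 1, 15, m), (6, m, 20, 1, 29, p), (6, m, 20, 1, 39, a), (7, a, 26, 10, 40, p), (7, q, 35, 32, 40, p), (7, u, 38, 16, 40, p)}.
Joining (S ⋈ R) and T on E yields {(14, m, 34, 39, 23, c, 3), (14, m, 34, 39, 23, c, 5), (14, m, 34, 39, 3, d, 3), (14, m, 34, 39, 3, d, 5), (14, m, 34, 39, 37, x, 3), (14, m, 34, 39, 37, x, 5), (14, x, 1, 12, 23, c, 1), (14, x, 1, 12, 3, d, 1), (14, x, 1, 12, 37, x, 1), (39, r, 33, 35, 21, a, 15), (39, r, 33, 35, 35, p, 15), (6, m, 20, 1, 15, m, 14), (6, m, 20, 1, 29, p, 14), (6, m, 20, 1, 39, a, 14)}.
π_{C, E} gives {(a, 20), (a, 33), (c, 1), (c, 34), (d, 1), (d, 34), (m, 20), (p, 20), (p, 33), (x, 1), (x, 34)} (3 duplicate(s) eliminated).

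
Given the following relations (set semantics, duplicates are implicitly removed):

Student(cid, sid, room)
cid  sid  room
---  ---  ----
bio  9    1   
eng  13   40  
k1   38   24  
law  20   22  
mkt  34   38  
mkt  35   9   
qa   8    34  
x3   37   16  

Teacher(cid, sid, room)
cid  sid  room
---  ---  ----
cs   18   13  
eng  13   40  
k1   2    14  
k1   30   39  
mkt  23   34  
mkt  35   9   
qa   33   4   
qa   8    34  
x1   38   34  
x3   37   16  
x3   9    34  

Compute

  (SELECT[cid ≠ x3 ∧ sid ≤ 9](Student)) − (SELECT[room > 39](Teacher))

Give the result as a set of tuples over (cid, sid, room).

{(bio, 9, 1), (qa, 8, 34)}

Apply σ_{cid ≠ x3 ∧ sid ≤ 9}; surviving tuples: {(bio, 9, 1), (qa, 8, 34)}
Apply σ_{room > 39}; surviving tuples: {(eng, 13, 40)}
Difference: {(bio, 9, 1), (qa, 8, 34)} with {(eng, 13, 40)} → {(bio, 9, 1), (qa, 8, 34)}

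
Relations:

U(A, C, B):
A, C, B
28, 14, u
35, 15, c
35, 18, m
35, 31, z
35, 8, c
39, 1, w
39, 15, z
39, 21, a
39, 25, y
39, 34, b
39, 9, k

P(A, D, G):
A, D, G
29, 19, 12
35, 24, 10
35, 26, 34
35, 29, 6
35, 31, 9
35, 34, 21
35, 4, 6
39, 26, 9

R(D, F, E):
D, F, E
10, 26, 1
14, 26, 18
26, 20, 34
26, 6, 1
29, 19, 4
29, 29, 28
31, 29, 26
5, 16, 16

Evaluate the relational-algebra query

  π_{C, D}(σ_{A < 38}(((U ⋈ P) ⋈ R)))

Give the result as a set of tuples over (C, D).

U ⋈ P (natural join on A): {(35, 15, c, 24, 10), (35, 15, c, 26, 34), (35, 15, c, 29, 6), (35, 15, c, 31, 9), (35, 15, c, 34, 21), (35, 15, c, 4, 6), (35, 18, m, 24, 10), (35, 18, m, 26, 34), (35, 18, m, 29, 6), (35, 18, m, 31, 9), (35, 18, m, 34, 21), (35, 18, m, 4, 6), (35, 31, z, 24, 10), (35, 31, z, 26, 34), (35, 31, z, 29, 6), (35, 31, z, 31, 9), (35, 31, z, 34, 21), (35, 31, z, 4, 6), (35, 8, c, 24, 10), (35, 8, c, 26, 34), (35, 8, c, 29, 6), (35, 8, c, 31, 9), (35, 8, c, 34, 21), (35, 8, c, 4, 6), (39, 1, w, 26, 9), (39, 15, z, 26, 9), (39, 21, a, 26, 9), (39, 25, y, 26, 9), (39, 34, b, 26, 9), (39, 9, k, 26, 9)}
(U ⋈ P) ⋈ R (natural join on D): {(35, 15, c, 26, 34, 20, 34), (35, 15, c, 26, 34, 6, 1), (35, 15, c, 29, 6, 19, 4), (35, 15, c, 29, 6, 29, 28), (35, 15, c, 31, 9, 29, 26), (35, 18, m, 26, 34, 20, 34), (35, 18, m, 26, 34, 6, 1), (35, 18, m, 29, 6, 19, 4), (35, 18, m, 29, 6, 29, 28), (35, 18, m, 31, 9, 29, 26), (35, 31, z, 26, 34, 20, 34), (35, 31, z, 26, 34, 6, 1), (35, 31, z, 29, 6, 19, 4), (35, 31, z, 29, 6, 29, 28), (35, 31, z, 31, 9, 29, 26), (35, 8, c, 26, 34, 20, 34), (35, 8, c, 26, 34, 6, 1), (35, 8, c, 29, 6, 19, 4), (35, 8, c, 29, 6, 29, 28), (35, 8, c, 31, 9, 29, 26), (39, 1, w, 26, 9, 20, 34), (39, 1, w, 26, 9, 6, 1), (39, 15, z, 26, 9, 20, 34), (39, 15, z, 26, 9, 6, 1), (39, 21, a, 26, 9, 20, 34), (39, 21, a, 26, 9, 6, 1), (39, 25, y, 26, 9, 20, 34), (39, 25, y, 26, 9, 6, 1), (39, 34, b, 26, 9, 20, 34), (39, 34, b, 26, 9, 6, 1), (39, 9, k, 26, 9, 20, 34), (39, 9, k, 26, 9, 6, 1)}
Apply σ_{A < 38}; surviving tuples: {(35, 15, c, 26, 34, 20, 34), (35, 15, c, 26, 34, 6, 1), (35, 15, c, 29, 6, 19, 4), (35, 15, c, 29, 6, 29, 28), (35, 15, c, 31, 9, 29, 26), (35, 18, m, 26, 34, 20, 34), (35, 18, m, 26, 34, 6, 1), (35, 18, m, 29, 6, 19, 4), (35, 18, m, 29, 6, 29, 28), (35, 18, m, 31, 9, 29, 26), (35, 31, z, 26, 34, 20, 34), (35, 31, z, 26, 34, 6, 1), (35, 31, z, 29, 6, 19, 4), (35, 31, z, 29, 6, 29, 28), (35, 31, z, 31, 9, 29, 26), (35, 8, c, 26, 34, 20, 34), (35, 8, c, 26, 34, 6, 1), (35, 8, c, 29, 6, 19, 4), (35, 8, c, 29, 6, 29, 28), (35, 8, c, 31, 9, 29, 26)}
π_{C, D} gives {(15, 26), (15, 29), (15, 31), (18, 26), (18, 29), (18, 31), (31, 26), (31, 29), (31, 31), (8, 26), (8, 29), (8, 31)} (8 duplicate(s) eliminated).

{(15, 26), (15, 29), (15, 31), (18, 26), (18, 29), (18, 31), (31, 26), (31, 29), (31, 31), (8, 26), (8, 29), (8, 31)}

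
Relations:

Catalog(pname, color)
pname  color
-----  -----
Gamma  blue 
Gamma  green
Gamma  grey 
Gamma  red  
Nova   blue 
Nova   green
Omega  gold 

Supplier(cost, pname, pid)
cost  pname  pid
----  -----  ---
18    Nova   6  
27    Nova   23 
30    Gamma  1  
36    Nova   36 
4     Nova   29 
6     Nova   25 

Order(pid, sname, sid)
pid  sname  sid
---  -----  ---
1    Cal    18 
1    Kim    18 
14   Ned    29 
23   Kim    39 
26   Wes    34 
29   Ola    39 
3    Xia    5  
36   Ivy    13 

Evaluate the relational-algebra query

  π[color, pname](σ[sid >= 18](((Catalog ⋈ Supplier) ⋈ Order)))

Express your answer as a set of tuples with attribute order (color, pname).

{(blue, Gamma), (blue, Nova), (green, Gamma), (green, Nova), (grey, Gamma), (red, Gamma)}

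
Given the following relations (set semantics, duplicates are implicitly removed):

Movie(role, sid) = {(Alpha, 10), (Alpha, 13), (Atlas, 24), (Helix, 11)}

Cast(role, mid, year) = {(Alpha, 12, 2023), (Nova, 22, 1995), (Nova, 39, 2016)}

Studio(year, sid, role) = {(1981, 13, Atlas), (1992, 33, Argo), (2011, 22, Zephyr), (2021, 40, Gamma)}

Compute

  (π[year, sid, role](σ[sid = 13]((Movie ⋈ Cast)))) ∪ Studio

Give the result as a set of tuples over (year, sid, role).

{(1981, 13, Atlas), (1992, 33, Argo), (2011, 22, Zephyr), (2021, 40, Gamma), (2023, 13, Alpha)}

Joining Movie and Cast on role yields {(Alpha, 10, 12, 2023), (Alpha, 13, 12, 2023)}.
Apply σ_{sid = 13}; surviving tuples: {(Alpha, 13, 12, 2023)}
π_{year, sid, role} gives {(2023, 13, Alpha)}.
Taking the union: {(1981, 13, Atlas), (1992, 33, Argo), (2011, 22, Zephyr), (2021, 40, Gamma), (2023, 13, Alpha)}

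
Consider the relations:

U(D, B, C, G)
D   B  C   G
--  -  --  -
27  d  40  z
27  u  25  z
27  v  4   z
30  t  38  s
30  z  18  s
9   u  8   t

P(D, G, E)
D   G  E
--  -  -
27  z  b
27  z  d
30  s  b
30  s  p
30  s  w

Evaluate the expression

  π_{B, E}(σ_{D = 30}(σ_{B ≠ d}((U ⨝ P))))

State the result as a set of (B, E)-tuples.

{(t, b), (t, p), (t, w), (z, b), (z, p), (z, w)}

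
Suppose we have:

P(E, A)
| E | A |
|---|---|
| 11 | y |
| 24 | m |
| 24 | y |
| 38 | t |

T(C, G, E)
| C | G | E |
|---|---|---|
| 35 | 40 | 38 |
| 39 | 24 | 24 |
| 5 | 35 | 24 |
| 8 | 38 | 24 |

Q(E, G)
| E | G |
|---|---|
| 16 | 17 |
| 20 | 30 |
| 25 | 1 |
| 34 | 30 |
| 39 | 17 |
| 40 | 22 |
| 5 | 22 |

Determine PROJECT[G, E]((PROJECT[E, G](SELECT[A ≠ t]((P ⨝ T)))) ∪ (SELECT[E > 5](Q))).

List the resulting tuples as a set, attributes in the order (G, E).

Joining P and T on E yields {(24, m, 39, 24), (24, m, 5, 35), (24, m, 8, 38), (24, y, 39, 24), (24, y, 5, 35), (24, y, 8, 38), (38, t, 35, 40)}.
Filtering on A ≠ t leaves {(24, m, 39, 24), (24, m, 5, 35), (24, m, 8, 38), (24, y, 39, 24), (24, y, 5, 35), (24, y, 8, 38)}.
Projecting to E, G (3 duplicate(s) eliminated): {(24, 24), (24, 35), (24, 38)}
Filtering on E > 5 leaves {(16, 17), (20, 30), (25, 1), (34, 30), (39, 17), (40, 22)}.
Taking the union: {(16, 17), (20, 30), (24, 24), (24, 35), (24, 38), (25, 1), (34, 30), (39, 17), (40, 22)}
Projecting to G, E: {(1, 25), (17, 16), (17, 39), (22, 40), (24, 24), (30, 20), (30, 34), (35, 24), (38, 24)}

{(1, 25), (17, 16), (17, 39), (22, 40), (24, 24), (30, 20), (30, 34), (35, 24), (38, 24)}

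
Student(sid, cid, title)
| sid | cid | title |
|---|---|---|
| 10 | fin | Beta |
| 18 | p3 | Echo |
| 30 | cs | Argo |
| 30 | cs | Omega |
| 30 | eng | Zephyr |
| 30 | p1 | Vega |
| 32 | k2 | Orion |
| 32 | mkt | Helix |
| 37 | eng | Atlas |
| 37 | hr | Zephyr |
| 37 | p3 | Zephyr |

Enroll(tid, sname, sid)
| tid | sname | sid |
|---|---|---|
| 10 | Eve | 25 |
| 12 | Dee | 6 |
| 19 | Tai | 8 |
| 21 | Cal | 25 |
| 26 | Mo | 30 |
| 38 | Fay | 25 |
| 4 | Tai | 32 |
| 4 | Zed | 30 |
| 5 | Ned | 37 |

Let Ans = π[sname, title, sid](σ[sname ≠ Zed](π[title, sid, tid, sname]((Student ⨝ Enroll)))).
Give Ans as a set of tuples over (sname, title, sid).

Joining Student and Enroll on sid yields {(30, cs, Argo, 26, Mo), (30, cs, Argo, 4, Zed), (30, cs, Omega, 26, Mo), (30, cs, Omega, 4, Zed), (30, eng, Zephyr, 26, Mo), (30, eng, Zephyr, 4, Zed), (30, p1, Vega, 26, Mo), (30, p1, Vega, 4, Zed), (32, k2, Orion, 4, Tai), (32, mkt, Helix, 4, Tai), (37, eng, Atlas, 5, Ned), (37, hr, Zephyr, 5, Ned), (37, p3, Zephyr, 5, Ned)}.
π_{title, sid, tid, sname} gives {(Argo, 30, 26, Mo), (Argo, 30, 4, Zed), (Atlas, 37, 5, Ned), (Helix, 32, 4, Tai), (Omega, 30, 26, Mo), (Omega, 30, 4, Zed), (Orion, 32, 4, Tai), (Vega, 30, 26, Mo), (Vega, 30, 4, Zed), (Zephyr, 30, 26, Mo), (Zephyr, 30, 4, Zed), (Zephyr, 37, 5, Ned)} (1 duplicate(s) eliminated).
Selection sname ≠ Zed: {(Argo, 30, 26, Mo), (Atlas, 37, 5, Ned), (Helix, 32, 4, Tai), (Omega, 30, 26, Mo), (Orion, 32, 4, Tai), (Vega, 30, 26, Mo), (Zephyr, 30, 26, Mo), (Zephyr, 37, 5, Ned)}
π_{sname, title, sid} gives {(Mo, Argo, 30), (Mo, Omega, 30), (Mo, Vega, 30), (Mo, Zephyr, 30), (Ned, Atlas, 37), (Ned, Zephyr, 37), (Tai, Helix, 32), (Tai, Orion, 32)}.

{(Mo, Argo, 30), (Mo, Omega, 30), (Mo, Vega, 30), (Mo, Zephyr, 30), (Ned, Atlas, 37), (Ned, Zephyr, 37), (Tai, Helix, 32), (Tai, Orion, 32)}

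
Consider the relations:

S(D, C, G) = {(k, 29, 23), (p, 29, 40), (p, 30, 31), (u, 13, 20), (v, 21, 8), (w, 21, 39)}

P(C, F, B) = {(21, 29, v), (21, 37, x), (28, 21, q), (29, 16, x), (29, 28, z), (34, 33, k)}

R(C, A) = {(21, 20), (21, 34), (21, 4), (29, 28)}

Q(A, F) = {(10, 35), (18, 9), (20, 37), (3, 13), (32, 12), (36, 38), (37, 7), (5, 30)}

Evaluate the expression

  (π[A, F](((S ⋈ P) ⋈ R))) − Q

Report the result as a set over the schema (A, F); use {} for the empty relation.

{(20, 29), (28, 16), (28, 28), (34, 29), (34, 37), (4, 29), (4, 37)}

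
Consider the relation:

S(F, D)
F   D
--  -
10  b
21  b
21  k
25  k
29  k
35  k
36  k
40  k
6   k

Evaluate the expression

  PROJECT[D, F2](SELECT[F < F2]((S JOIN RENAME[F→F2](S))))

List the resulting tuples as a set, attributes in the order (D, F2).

{(b, 21), (k, 21), (k, 25), (k, 29), (k, 35), (k, 36), (k, 40)}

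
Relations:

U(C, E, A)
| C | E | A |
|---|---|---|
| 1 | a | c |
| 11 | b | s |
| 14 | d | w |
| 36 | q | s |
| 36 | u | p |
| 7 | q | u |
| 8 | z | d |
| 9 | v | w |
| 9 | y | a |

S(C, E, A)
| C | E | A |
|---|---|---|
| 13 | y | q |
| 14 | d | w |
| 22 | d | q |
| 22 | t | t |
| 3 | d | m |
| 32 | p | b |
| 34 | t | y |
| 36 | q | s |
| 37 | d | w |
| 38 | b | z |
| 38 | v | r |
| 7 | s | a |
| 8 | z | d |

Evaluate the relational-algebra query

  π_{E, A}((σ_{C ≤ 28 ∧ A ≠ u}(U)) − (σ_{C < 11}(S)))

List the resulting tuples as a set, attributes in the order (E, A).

Apply σ_{C ≤ 28 ∧ A ≠ u}; surviving tuples: {(1, a, c), (11, b, s), (14, d, w), (8, z, d), (9, v, w), (9, y, a)}
Apply σ_{C < 11}; surviving tuples: {(3, d, m), (7, s, a), (8, z, d)}
Taking the difference: {(1, a, c), (11, b, s), (14, d, w), (9, v, w), (9, y, a)}
π[E, A]: project onto (E, A) → {(a, c), (b, s), (d, w), (v, w), (y, a)}

{(a, c), (b, s), (d, w), (v, w), (y, a)}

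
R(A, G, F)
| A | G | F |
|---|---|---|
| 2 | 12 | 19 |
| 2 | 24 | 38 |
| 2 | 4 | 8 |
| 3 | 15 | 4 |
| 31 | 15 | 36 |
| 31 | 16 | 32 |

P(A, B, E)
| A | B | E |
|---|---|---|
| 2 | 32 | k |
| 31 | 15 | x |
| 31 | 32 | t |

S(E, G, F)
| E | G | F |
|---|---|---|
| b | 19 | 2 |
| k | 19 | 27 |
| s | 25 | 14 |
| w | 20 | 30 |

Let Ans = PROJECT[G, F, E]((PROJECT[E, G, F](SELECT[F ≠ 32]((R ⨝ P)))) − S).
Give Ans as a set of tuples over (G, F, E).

{(12, 19, k), (15, 36, t), (15, 36, x), (24, 38, k), (4, 8, k)}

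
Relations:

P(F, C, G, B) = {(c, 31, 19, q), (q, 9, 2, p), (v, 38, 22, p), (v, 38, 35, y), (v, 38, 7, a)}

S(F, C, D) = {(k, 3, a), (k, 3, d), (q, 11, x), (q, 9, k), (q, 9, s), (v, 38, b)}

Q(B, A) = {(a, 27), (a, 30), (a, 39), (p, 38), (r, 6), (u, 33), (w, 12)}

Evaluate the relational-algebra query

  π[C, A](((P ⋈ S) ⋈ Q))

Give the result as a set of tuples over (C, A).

Joining P and S on F, C yields {(q, 9, 2, p, k), (q, 9, 2, p, s), (v, 38, 22, p, b), (v, 38, 35, y, b), (v, 38, 7, a, b)}.
Joining (P ⋈ S) and Q on B yields {(q, 9, 2, p, k, 38), (q, 9, 2, p, s, 38), (v, 38, 22, p, b, 38), (v, 38, 7, a, b, 27), (v, 38, 7, a, b, 30), (v, 38, 7, a, b, 39)}.
π_{C, A} gives {(38, 27), (38, 30), (38, 38), (38, 39), (9, 38)} (1 duplicate(s) eliminated).

{(38, 27), (38, 30), (38, 38), (38, 39), (9, 38)}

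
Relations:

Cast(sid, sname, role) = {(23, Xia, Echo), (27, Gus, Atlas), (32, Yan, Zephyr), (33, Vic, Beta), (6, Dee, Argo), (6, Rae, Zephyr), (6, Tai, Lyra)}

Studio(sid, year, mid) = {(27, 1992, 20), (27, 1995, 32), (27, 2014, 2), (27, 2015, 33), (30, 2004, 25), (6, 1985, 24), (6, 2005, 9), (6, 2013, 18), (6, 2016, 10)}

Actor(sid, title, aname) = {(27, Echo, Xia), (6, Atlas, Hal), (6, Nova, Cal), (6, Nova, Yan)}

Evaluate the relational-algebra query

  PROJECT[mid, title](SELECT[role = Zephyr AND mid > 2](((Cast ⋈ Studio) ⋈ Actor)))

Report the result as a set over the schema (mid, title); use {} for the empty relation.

{(10, Atlas), (10, Nova), (18, Atlas), (18, Nova), (24, Atlas), (24, Nova), (9, Atlas), (9, Nova)}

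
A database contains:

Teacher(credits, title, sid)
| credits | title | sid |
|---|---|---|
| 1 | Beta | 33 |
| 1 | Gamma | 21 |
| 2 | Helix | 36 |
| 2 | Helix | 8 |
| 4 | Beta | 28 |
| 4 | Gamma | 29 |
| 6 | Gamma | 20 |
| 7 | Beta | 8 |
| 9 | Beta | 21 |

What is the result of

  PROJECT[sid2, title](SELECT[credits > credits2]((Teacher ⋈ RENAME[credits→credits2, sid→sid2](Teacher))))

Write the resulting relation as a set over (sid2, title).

ρ[credits→credits2, sid→sid2]: schema becomes (credits2, title, sid2); tuples unchanged.
Natural join on title: {(1, Beta, 33, 1, 33), (1, Beta, 33, 4, 28), (1, Beta, 33, 7, 8), (1, Beta, 33, 9, 21), (1, Gamma, 21, 1, 21), (1, Gamma, 21, 4, 29), (1, Gamma, 21, 6, 20), (2, Helix, 36, 2, 36), (2, Helix, 36, 2, 8), (2, Helix, 8, 2, 36), (2, Helix, 8, 2, 8), (4, Beta, 28, 1, 33), (4, Beta, 28, 4, 28), (4, Beta, 28, 7, 8), (4, Beta, 28, 9, 21), (4, Gamma, 29, 1, 21), (4, Gamma, 29, 4, 29), (4, Gamma, 29, 6, 20), (6, Gamma, 20, 1, 21), (6, Gamma, 20, 4, 29), (6, Gamma, 20, 6, 20), (7, Beta, 8, 1, 33), (7, Beta, 8, 4, 28), (7, Beta, 8, 7, 8), (7, Beta, 8, 9, 21), (9, Beta, 21, 1, 33), (9, Beta, 21, 4, 28), (9, Beta, 21, 7, 8), (9, Beta, 21, 9, 21)}
Selection credits > credits2: {(4, Beta, 28, 1, 33), (4, Gamma, 29, 1, 21), (6, Gamma, 20, 1, 21), (6, Gamma, 20, 4, 29), (7, Beta, 8, 1, 33), (7, Beta, 8, 4, 28), (9, Beta, 21, 1, 33), (9, Beta, 21, 4, 28), (9, Beta, 21, 7, 8)}
Keep only column(s) sid2, title (4 duplicate(s) eliminated): {(21, Gamma), (28, Beta), (29, Gamma), (33, Beta), (8, Beta)}

{(21, Gamma), (28, Beta), (29, Gamma), (33, Beta), (8, Beta)}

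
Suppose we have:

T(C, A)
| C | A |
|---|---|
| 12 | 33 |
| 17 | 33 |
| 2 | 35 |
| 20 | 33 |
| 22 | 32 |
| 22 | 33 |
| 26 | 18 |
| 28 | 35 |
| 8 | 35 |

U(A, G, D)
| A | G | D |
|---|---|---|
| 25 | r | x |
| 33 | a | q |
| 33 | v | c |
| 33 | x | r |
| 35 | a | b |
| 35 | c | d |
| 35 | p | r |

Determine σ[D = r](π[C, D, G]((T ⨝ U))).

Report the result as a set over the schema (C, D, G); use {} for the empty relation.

{(12, r, x), (17, r, x), (2, r, p), (20, r, x), (22, r, x), (28, r, p), (8, r, p)}

Joining T and U on A yields {(12, 33, a, q), (12, 33, v, c), (12, 33, x, r), (17, 33, a, q), (17, 33, v, c), (17, 33, x, r), (2, 35, a, b), (2, 35, c, d), (2, 35, p, r), (20, 33, a, q), (20, 33, v, c), (20, 33, x, r), (22, 33, a, q), (22, 33, v, c), (22, 33, x, r), (28, 35, a, b), (28, 35, c, d), (28, 35, p, r), (8, 35, a, b), (8, 35, c, d), (8, 35, p, r)}.
π[C, D, G]: project onto (C, D, G) → {(12, c, v), (12, q, a), (12, r, x), (17, c, v), (17, q, a), (17, r, x), (2, b, a), (2, d, c), (2, r, p), (20, c, v), (20, q, a), (20, r, x), (22, c, v), (22, q, a), (22, r, x), (28, b, a), (28, d, c), (28, r, p), (8, b, a), (8, d, c), (8, r, p)}
σ[D = r]: keep tuples satisfying D = r → {(12, r, x), (17, r, x), (2, r, p), (20, r, x), (22, r, x), (28, r, p), (8, r, p)}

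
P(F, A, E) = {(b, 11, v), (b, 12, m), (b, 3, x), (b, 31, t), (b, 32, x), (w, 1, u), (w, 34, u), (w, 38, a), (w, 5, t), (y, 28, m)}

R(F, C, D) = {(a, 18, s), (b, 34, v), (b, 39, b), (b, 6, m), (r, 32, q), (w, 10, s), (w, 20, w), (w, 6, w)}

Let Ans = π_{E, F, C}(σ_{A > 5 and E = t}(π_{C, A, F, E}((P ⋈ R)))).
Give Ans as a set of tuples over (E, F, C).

Joining P and R on F yields {(b, 11, v, 34, v), (b, 11, v, 39, b), (b, 11, v, 6, m), (b, 12, m, 34, v), (b, 12, m, 39, b), (b, 12, m, 6, m), (b, 3, x, 34, v), (b, 3, x, 39, b), (b, 3, x, 6, m), (b, 31, t, 34, v), (b, 31, t, 39, b), (b, 31, t, 6, m), (b, 32, x, 34, v), (b, 32, x, 39, b), (b, 32, x, 6, m), (w, 1, u, 10, s), (w, 1, u, 20, w), (w, 1, u, 6, w), (w, 34, u, 10, s), (w, 34, u, 20, w), (w, 34, u, 6, w), (w, 38, a, 10, s), (w, 38, a, 20, w), (w, 38, a, 6, w), (w, 5, t, 10, s), (w, 5, t, 20, w), (w, 5, t, 6, w)}.
π[C, A, F, E]: project onto (C, A, F, E) → {(10, 1, w, u), (10, 34, w, u), (10, 38, w, a), (10, 5, w, t), (20, 1, w, u), (20, 34, w, u), (20, 38, w, a), (20, 5, w, t), (34, 11, b, v), (34, 12, b, m), (34, 3, b, x), (34, 31, b, t), (34, 32, b, x), (39, 11, b, v), (39, 12, b, m), (39, 3, b, x), (39, 31, b, t), (39, 32, b, x), (6, 1, w, u), (6, 11, b, v), (6, 12, b, m), (6, 3, b, x), (6, 31, b, t), (6, 32, b, x), (6, 34, w, u), (6, 38, w, a), (6, 5, w, t)}
Selection A > 5 and E = t: {(34, 31, b, t), (39, 31, b, t), (6, 31, b, t)}
π[E, F, C]: project onto (E, F, C) → {(t, b, 34), (t, b, 39), (t, b, 6)}

{(t, b, 34), (t, b, 39), (t, b, 6)}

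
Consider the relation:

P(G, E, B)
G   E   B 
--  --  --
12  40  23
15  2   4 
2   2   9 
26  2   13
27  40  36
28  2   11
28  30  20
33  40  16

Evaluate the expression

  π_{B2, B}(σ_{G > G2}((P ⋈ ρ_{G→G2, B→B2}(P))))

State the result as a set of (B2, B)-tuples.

ρ[G→G2, B→B2]: schema becomes (G2, E, B2); tuples unchanged.
Natural join on E: {(12, 40, 23, 12, 23), (12, 40, 23, 27, 36), (12, 40, 23, 33, 16), (15, 2, 4, 15, 4), (15, 2, 4, 2, 9), (15, 2, 4, 26, 13), (15, 2, 4, 28, 11), (2, 2, 9, 15, 4), (2, 2, 9, 2, 9), (2, 2, 9, 26, 13), (2, 2, 9, 28, 11), (26, 2, 13, 15, 4), (26, 2, 13, 2, 9), (26, 2, 13, 26, 13), (26, 2, 13, 28, 11), (27, 40, 36, 12, 23), (27, 40, 36, 27, 36), (27, 40, 36, 33, 16), (28, 2, 11, 15, 4), (28, 2, 11, 2, 9), (28, 2, 11, 26, 13), (28, 2, 11, 28, 11), (28, 30, 20, 28, 20), (33, 40, 16, 12, 23), (33, 40, 16, 27, 36), (33, 40, 16, 33, 16)}
Selection G > G2: {(15, 2, 4, 2, 9), (26, 2, 13, 15, 4), (26, 2, 13, 2, 9), (27, 40, 36, 12, 23), (28, 2, 11, 15, 4), (28, 2, 11, 2, 9), (28, 2, 11, 26, 13), (33, 40, 16, 12, 23), (33, 40, 16, 27, 36)}
π[B2, B]: project onto (B2, B) → {(13, 11), (23, 16), (23, 36), (36, 16), (4, 11), (4, 13), (9, 11), (9, 13), (9, 4)}

{(13, 11), (23, 16), (23, 36), (36, 16), (4, 11), (4, 13), (9, 11), (9, 13), (9, 4)}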